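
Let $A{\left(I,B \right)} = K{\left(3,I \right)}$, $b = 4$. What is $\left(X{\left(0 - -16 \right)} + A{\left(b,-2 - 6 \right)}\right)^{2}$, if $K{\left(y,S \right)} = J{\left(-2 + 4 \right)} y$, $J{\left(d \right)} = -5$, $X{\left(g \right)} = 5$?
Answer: $100$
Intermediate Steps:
$K{\left(y,S \right)} = - 5 y$
$A{\left(I,B \right)} = -15$ ($A{\left(I,B \right)} = \left(-5\right) 3 = -15$)
$\left(X{\left(0 - -16 \right)} + A{\left(b,-2 - 6 \right)}\right)^{2} = \left(5 - 15\right)^{2} = \left(-10\right)^{2} = 100$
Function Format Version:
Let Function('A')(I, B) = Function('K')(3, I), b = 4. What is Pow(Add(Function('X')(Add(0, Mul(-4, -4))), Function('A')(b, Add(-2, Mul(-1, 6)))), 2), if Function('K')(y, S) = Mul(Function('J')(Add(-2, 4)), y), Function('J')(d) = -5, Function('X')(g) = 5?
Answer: 100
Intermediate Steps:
Function('K')(y, S) = Mul(-5, y)
Function('A')(I, B) = -15 (Function('A')(I, B) = Mul(-5, 3) = -15)
Pow(Add(Function('X')(Add(0, Mul(-4, -4))), Function('A')(b, Add(-2, Mul(-1, 6)))), 2) = Pow(Add(5, -15), 2) = Pow(-10, 2) = 100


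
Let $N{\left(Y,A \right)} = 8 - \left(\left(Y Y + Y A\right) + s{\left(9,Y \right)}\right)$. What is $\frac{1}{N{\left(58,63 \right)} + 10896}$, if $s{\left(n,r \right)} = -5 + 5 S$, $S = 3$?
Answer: $\frac{1}{3876} \approx 0.000258$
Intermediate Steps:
$s{\left(n,r \right)} = 10$ ($s{\left(n,r \right)} = -5 + 5 \cdot 3 = -5 + 15 = 10$)
$N{\left(Y,A \right)} = -2 - Y^{2} - A Y$ ($N{\left(Y,A \right)} = 8 - \left(\left(Y Y + Y A\right) + 10\right) = 8 - \left(\left(Y^{2} + A Y\right) + 10\right) = 8 - \left(10 + Y^{2} + A Y\right) = -2 - Y^{2} - A Y$)
$\frac{1}{N{\left(58,63 \right)} + 10896} = \frac{1}{\left(-2 - 58^{2} - 63 \cdot 58\right) + 10896} = \frac{1}{\left(-2 - 3364 - 3654\right) + 10896} = \frac{1}{-7020 + 10896} = \frac{1}{3876}$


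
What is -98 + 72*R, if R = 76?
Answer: 5374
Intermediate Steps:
-98 + 72*R = -98 + 72*76 = -98 + 5472 = 5374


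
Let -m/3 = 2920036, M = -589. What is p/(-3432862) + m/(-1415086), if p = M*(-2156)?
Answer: 7068811699768/1214448739033 ≈ 5.8206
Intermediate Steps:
m = -8760108 (m = -3*2920036 = -8760108)
p = 1269884 (p = -589*(-2156) = 1269884)
p/(-3432862) + m/(-1415086) = 1269884/(-3432862) - 8760108/(-1415086) = 1269884*(-1/3432862) - 8760108*(-1/1415086) = -634942/1716431 + 4380054/707543 = 7068811699768/1214448739033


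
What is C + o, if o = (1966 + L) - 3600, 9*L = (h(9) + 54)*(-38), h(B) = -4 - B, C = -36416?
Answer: -344008/9 ≈ -38223.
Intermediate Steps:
L = -1558/9 (L = (((-4 - 1*9) + 54)*(-38))/9 = (((-4 - 9) + 54)*(-38))/9 = ((-13 + 54)*(-38))/9 = (41*(-38))/9 = (⅑)*(-1558) = -1558/9 ≈ -173.11)
o = -16264/9 (o = (1966 - 1558/9) - 3600 = 16136/9 - 3600 = -16264/9 ≈ -1807.1)
C + o = -36416 - 16264/9 = -344008/9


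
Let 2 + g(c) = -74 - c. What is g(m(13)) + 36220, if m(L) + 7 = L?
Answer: 36138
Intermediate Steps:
m(L) = -7 + L
g(c) = -76 - c (g(c) = -2 + (-74 - c) = -76 - c)
g(m(13)) + 36220 = (-76 - (-7 + 13)) + 36220 = (-76 - 1*6) + 36220 = (-76 - 6) + 36220 = -82 + 36220 = 36138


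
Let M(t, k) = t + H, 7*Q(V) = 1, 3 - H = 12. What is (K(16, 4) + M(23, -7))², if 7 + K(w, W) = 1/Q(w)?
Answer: 196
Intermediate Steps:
H = -9 (H = 3 - 1*12 = 3 - 12 = -9)
Q(V) = ⅐ (Q(V) = (⅐)*1 = ⅐)
K(w, W) = 0 (K(w, W) = -7 + 1/(⅐) = -7 + 7 = 0)
M(t, k) = -9 + t (M(t, k) = t - 9 = -9 + t)
(K(16, 4) + M(23, -7))² = (0 + (-9 + 23))² = (0 + 14)² = 14² = 196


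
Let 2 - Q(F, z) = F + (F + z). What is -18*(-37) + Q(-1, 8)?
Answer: 662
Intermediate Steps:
Q(F, z) = 2 - z - 2*F (Q(F, z) = 2 - (F + (F + z)) = 2 - (z + 2*F) = 2 + (-z - 2*F) = 2 - z - 2*F)
-18*(-37) + Q(-1, 8) = -18*(-37) + (2 - 1*8 - 2*(-1)) = 666 + (2 - 8 + 2) = 666 - 4 = 662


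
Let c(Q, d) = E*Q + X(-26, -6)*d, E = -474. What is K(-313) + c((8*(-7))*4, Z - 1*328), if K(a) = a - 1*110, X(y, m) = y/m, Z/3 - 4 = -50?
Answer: 311201/3 ≈ 1.0373e+5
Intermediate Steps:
Z = -138 (Z = 12 + 3*(-50) = 12 - 150 = -138)
c(Q, d) = -474*Q + 13*d/3 (c(Q, d) = -474*Q + (-26/(-6))*d = -474*Q + (-26*(-⅙))*d = -474*Q + 13*d/3)
K(a) = -110 + a (K(a) = a - 110 = -110 + a)
K(-313) + c((8*(-7))*4, Z - 1*328) = (-110 - 313) + (-474*8*(-7)*4 + 13*(-138 - 1*328)/3) = -423 + (-(-26544)*4 + 13*(-138 - 328)/3) = -423 + (-474*(-224) + (13/3)*(-466)) = -423 + (106176 - 6058/3) = -423 + 312470/3 = 311201/3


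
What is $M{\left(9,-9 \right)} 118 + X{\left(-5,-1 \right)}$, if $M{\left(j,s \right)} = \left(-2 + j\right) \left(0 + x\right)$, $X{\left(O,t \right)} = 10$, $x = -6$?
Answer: $-4946$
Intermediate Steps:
$M{\left(j,s \right)} = 12 - 6 j$ ($M{\left(j,s \right)} = \left(-2 + j\right) \left(0 - 6\right) = \left(-2 + j\right) \left(-6\right) = 12 - 6 j$)
$M{\left(9,-9 \right)} 118 + X{\left(-5,-1 \right)} = \left(12 - 54\right) 118 + 10 = \left(-42\right) 118 + 10 = -4956 + 10 = -4946$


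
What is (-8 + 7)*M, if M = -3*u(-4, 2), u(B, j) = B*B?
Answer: 48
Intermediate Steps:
u(B, j) = B²
M = -48 (M = -3*(-4)² = -3*16 = -48)
(-8 + 7)*M = (-8 + 7)*(-48) = -1*(-48) = 48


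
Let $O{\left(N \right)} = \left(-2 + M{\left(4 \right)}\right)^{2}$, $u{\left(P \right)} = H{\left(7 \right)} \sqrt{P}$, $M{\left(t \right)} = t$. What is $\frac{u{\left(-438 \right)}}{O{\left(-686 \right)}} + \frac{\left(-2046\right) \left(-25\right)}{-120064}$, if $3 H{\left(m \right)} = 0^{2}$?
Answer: $- \frac{25575}{60032} \approx -0.42602$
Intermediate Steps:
$H{\left(m \right)} = 0$ ($H{\left(m \right)} = \frac{0^{2}}{3} = \frac{1}{3} \cdot 0 = 0$)
$u{\left(P \right)} = 0$ ($u{\left(P \right)} = 0 \sqrt{P} = 0$)
$O{\left(N \right)} = 4$ ($O{\left(N \right)} = \left(-2 + 4\right)^{2} = 2^{2} = 4$)
$\frac{u{\left(-438 \right)}}{O{\left(-686 \right)}} + \frac{\left(-2046\right) \left(-25\right)}{-120064} = \frac{0}{4} + \frac{\left(-2046\right) \left(-25\right)}{-120064} = 0 \cdot \frac{1}{4} + 51150 \left(- \frac{1}{120064}\right) = 0 - \frac{25575}{60032} = - \frac{25575}{60032}$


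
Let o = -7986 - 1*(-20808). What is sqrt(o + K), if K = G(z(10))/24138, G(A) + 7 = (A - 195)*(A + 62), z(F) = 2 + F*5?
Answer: sqrt(92225375846)/2682 ≈ 113.23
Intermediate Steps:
z(F) = 2 + 5*F
G(A) = -7 + (-195 + A)*(62 + A) (G(A) = -7 + (A - 195)*(A + 62) = -7 + (-195 + A)*(62 + A))
o = 12822 (o = -7986 + 20808 = 12822)
K = -16309/24138 (K = (-12097 + (2 + 5*10)**2 - 133*(2 + 5*10))/24138 = (-12097 + (2 + 50)**2 - 133*(2 + 50))*(1/24138) = (-12097 + 52**2 - 133*52)*(1/24138) = (-12097 + 2704 - 6916)*(1/24138) = -16309*1/24138 = -16309/24138 ≈ -0.67566)
sqrt(o + K) = sqrt(12822 - 16309/24138) = sqrt(309481127/24138) = sqrt(92225375846)/2682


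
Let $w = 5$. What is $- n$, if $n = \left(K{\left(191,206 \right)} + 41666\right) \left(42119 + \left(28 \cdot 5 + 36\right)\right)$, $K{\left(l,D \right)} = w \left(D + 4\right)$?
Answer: $-1806673220$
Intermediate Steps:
$K{\left(l,D \right)} = 20 + 5 D$ ($K{\left(l,D \right)} = 5 \left(D + 4\right) = 5 \left(4 + D\right) = 20 + 5 D$)
$n = 1806673220$ ($n = \left(\left(20 + 5 \cdot 206\right) + 41666\right) \left(42119 + \left(28 \cdot 5 + 36\right)\right) = \left(\left(20 + 1030\right) + 41666\right) \left(42119 + \left(140 + 36\right)\right) = \left(1050 + 41666\right) \left(42119 + 176\right) = 42716 \cdot 42295 = 1806673220$)
$- n = \left(-1\right) 1806673220 = -1806673220$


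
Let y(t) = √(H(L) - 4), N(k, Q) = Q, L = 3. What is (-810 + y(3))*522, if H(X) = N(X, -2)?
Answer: -422820 + 522*I*√6 ≈ -4.2282e+5 + 1278.6*I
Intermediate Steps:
H(X) = -2
y(t) = I*√6 (y(t) = √(-2 - 4) = √(-6) = I*√6)
(-810 + y(3))*522 = (-810 + I*√6)*522 = -422820 + 522*I*√6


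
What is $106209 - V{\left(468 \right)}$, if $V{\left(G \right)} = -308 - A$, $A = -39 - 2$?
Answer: $106476$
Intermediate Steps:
$A = -41$ ($A = -39 - 2 = -41$)
$V{\left(G \right)} = -267$ ($V{\left(G \right)} = -308 - -41 = -308 + 41 = -267$)
$106209 - V{\left(468 \right)} = 106209 - -267 = 106209 + 267 = 106476$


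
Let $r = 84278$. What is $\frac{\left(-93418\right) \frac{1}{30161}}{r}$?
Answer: $- \frac{46709}{1270954379} \approx -3.6751 \cdot 10^{-5}$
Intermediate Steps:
$\frac{\left(-93418\right) \frac{1}{30161}}{r} = \frac{\left(-93418\right) \frac{1}{30161}}{84278} = \left(-93418\right) \frac{1}{30161} \cdot \frac{1}{84278} = \left(- \frac{93418}{30161}\right) \frac{1}{84278} = - \frac{46709}{1270954379}$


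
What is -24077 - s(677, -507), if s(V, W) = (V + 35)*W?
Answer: 336907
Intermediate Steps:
s(V, W) = W*(35 + V) (s(V, W) = (35 + V)*W = W*(35 + V))
-24077 - s(677, -507) = -24077 - (-507)*(35 + 677) = -24077 - (-507)*712 = -24077 - 1*(-360984) = -24077 + 360984 = 336907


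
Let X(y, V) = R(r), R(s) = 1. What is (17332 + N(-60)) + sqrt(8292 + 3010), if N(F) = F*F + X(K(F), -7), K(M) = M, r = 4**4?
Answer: 20933 + sqrt(11302) ≈ 21039.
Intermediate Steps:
r = 256
X(y, V) = 1
N(F) = 1 + F**2 (N(F) = F*F + 1 = F**2 + 1 = 1 + F**2)
(17332 + N(-60)) + sqrt(8292 + 3010) = (17332 + (1 + (-60)**2)) + sqrt(8292 + 3010) = (17332 + (1 + 3600)) + sqrt(11302) = (17332 + 3601) + sqrt(11302) = 20933 + sqrt(11302)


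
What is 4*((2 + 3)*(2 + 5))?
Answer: 140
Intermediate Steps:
4*((2 + 3)*(2 + 5)) = 4*(5*7) = 4*35 = 140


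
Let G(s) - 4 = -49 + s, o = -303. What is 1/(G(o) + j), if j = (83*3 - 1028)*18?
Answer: -1/14370 ≈ -6.9589e-5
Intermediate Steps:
G(s) = -45 + s (G(s) = 4 + (-49 + s) = -45 + s)
j = -14022 (j = (249 - 1028)*18 = -779*18 = -14022)
1/(G(o) + j) = 1/((-45 - 303) - 14022) = 1/(-348 - 14022) = 1/(-14370) = -1/14370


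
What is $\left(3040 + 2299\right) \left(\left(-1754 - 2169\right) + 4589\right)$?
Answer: $3555774$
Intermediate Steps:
$\left(3040 + 2299\right) \left(\left(-1754 - 2169\right) + 4589\right) = 5339 \left(\left(-1754 - 2169\right) + 4589\right) = 5339 \left(-3923 + 4589\right) = 5339 \cdot 666 = 3555774$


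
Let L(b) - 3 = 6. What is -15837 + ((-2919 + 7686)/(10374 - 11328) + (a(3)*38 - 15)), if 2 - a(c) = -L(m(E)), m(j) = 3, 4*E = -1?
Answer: -4909601/318 ≈ -15439.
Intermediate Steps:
E = -¼ (E = (¼)*(-1) = -¼ ≈ -0.25000)
L(b) = 9 (L(b) = 3 + 6 = 9)
a(c) = 11 (a(c) = 2 - (-1)*9 = 2 - 1*(-9) = 2 + 9 = 11)
-15837 + ((-2919 + 7686)/(10374 - 11328) + (a(3)*38 - 15)) = -15837 + ((-2919 + 7686)/(10374 - 11328) + (11*38 - 15)) = -15837 + (4767/(-954) + (418 - 15)) = -15837 + (4767*(-1/954) + 403) = -15837 + (-1589/318 + 403) = -15837 + 126565/318 = -4909601/318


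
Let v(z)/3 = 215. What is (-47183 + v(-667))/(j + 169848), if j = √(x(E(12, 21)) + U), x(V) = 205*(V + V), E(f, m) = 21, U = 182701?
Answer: -7904386224/28848151793 + 46538*√191311/28848151793 ≈ -0.27329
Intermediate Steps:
v(z) = 645 (v(z) = 3*215 = 645)
x(V) = 410*V (x(V) = 205*(2*V) = 410*V)
j = √191311 (j = √(410*21 + 182701) = √(8610 + 182701) = √191311 ≈ 437.39)
(-47183 + v(-667))/(j + 169848) = (-47183 + 645)/(√191311 + 169848) = -46538/(169848 + √191311)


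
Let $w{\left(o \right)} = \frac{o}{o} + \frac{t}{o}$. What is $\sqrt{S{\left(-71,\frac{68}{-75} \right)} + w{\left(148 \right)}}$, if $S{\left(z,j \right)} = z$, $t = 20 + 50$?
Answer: $\frac{7 i \sqrt{7770}}{74} \approx 8.3383 i$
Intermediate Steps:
$t = 70$
$w{\left(o \right)} = 1 + \frac{70}{o}$ ($w{\left(o \right)} = \frac{o}{o} + \frac{70}{o} = 1 + \frac{70}{o}$)
$\sqrt{S{\left(-71,\frac{68}{-75} \right)} + w{\left(148 \right)}} = \sqrt{-71 + \frac{70 + 148}{148}} = \sqrt{-71 + \frac{1}{148} \cdot 218} = \sqrt{-71 + \frac{109}{74}} = \sqrt{- \frac{5145}{74}} = \frac{7 i \sqrt{7770}}{74}$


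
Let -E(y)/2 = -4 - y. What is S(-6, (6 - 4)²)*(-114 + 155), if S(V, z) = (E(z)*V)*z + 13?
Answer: -15211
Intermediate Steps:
E(y) = 8 + 2*y (E(y) = -2*(-4 - y) = 8 + 2*y)
S(V, z) = 13 + V*z*(8 + 2*z) (S(V, z) = ((8 + 2*z)*V)*z + 13 = (V*(8 + 2*z))*z + 13 = V*z*(8 + 2*z) + 13 = 13 + V*z*(8 + 2*z))
S(-6, (6 - 4)²)*(-114 + 155) = (13 + 2*(-6)*(6 - 4)²*(4 + (6 - 4)²))*(-114 + 155) = (13 + 2*(-6)*2²*(4 + 2²))*41 = (13 + 2*(-6)*4*(4 + 4))*41 = (13 + 2*(-6)*4*8)*41 = (13 - 384)*41 = -371*41 = -15211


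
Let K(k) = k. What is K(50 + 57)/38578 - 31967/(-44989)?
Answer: 1238036749/1735585642 ≈ 0.71333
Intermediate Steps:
K(50 + 57)/38578 - 31967/(-44989) = (50 + 57)/38578 - 31967/(-44989) = 107*(1/38578) - 31967*(-1/44989) = 107/38578 + 31967/44989 = 1238036749/1735585642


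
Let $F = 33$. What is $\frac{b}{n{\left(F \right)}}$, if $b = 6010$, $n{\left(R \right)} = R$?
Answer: $\frac{6010}{33} \approx 182.12$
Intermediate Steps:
$\frac{b}{n{\left(F \right)}} = \frac{6010}{33}$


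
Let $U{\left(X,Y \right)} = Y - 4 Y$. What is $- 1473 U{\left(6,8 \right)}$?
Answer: $35352$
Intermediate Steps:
$U{\left(X,Y \right)} = - 3 Y$
$- 1473 U{\left(6,8 \right)} = - 1473 \left(\left(-3\right) 8\right) = \left(-1473\right) \left(-24\right) = 35352$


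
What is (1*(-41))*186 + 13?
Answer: -7613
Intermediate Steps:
(1*(-41))*186 + 13 = -41*186 + 13 = -7626 + 13 = -7613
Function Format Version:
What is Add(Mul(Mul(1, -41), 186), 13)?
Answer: -7613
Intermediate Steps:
Add(Mul(Mul(1, -41), 186), 13) = Add(Mul(-41, 186), 13) = Add(-7626, 13) = -7613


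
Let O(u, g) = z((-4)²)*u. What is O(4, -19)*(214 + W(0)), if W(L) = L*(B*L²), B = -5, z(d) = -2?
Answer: -1712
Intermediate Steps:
O(u, g) = -2*u
W(L) = -5*L³ (W(L) = L*(-5*L²) = -5*L³)
O(4, -19)*(214 + W(0)) = (-2*4)*(214 - 5*0³) = -8*(214 - 5*0) = -8*(214 + 0) = -8*214 = -1712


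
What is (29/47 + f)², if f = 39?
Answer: 3467044/2209 ≈ 1569.5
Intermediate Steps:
(29/47 + f)² = (29/47 + 39)² = (1862/47)² = 3467044/2209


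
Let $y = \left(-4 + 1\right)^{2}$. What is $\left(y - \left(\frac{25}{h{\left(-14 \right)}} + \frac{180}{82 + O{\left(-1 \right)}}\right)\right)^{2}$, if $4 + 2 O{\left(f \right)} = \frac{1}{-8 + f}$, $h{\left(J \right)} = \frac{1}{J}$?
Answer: $\frac{263539516321}{2070721} \approx 1.2727 \cdot 10^{5}$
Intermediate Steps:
$y = 9$ ($y = \left(-3\right)^{2} = 9$)
$O{\left(f \right)} = -2 + \frac{1}{2 \left(-8 + f\right)}$
$\left(y - \left(\frac{25}{h{\left(-14 \right)}} + \frac{180}{82 + O{\left(-1 \right)}}\right)\right)^{2} = \left(9 - \left(-350 + \frac{180}{82 + \frac{33 - -4}{2 \left(-8 - 1\right)}}\right)\right)^{2} = \left(9 - \left(-350 + \frac{180}{82 + \frac{33 + 4}{2 \left(-9\right)}}\right)\right)^{2} = \left(9 - \left(-350 + \frac{180}{82 + \frac{1}{2} \left(- \frac{1}{9}\right) 37}\right)\right)^{2} = \left(9 + \left(350 - \frac{180}{82 - \frac{37}{18}}\right)\right)^{2} = \left(9 + \left(350 - \frac{180}{\frac{1439}{18}}\right)\right)^{2} = \left(9 + \left(350 - \frac{3240}{1439}\right)\right)^{2} = \left(9 + \frac{500410}{1439}\right)^{2} = \left(\frac{513361}{1439}\right)^{2} = \frac{263539516321}{2070721}$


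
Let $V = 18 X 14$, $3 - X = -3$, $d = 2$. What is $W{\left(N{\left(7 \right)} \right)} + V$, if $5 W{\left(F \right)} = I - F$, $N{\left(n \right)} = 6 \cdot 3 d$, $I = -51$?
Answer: $\frac{7473}{5} \approx 1494.6$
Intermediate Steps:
$X = 6$ ($X = 3 - -3 = 3 + 3 = 6$)
$V = 1512$ ($V = 18 \cdot 6 \cdot 14 = 108 \cdot 14 = 1512$)
$N{\left(n \right)} = 36$ ($N{\left(n \right)} = 6 \cdot 3 \cdot 2 = 18 \cdot 2 = 36$)
$W{\left(F \right)} = - \frac{51}{5} - \frac{F}{5}$ ($W{\left(F \right)} = \frac{-51 - F}{5} = - \frac{51}{5} - \frac{F}{5}$)
$W{\left(N{\left(7 \right)} \right)} + V = \left(- \frac{51}{5} - \frac{36}{5}\right) + 1512 = - \frac{87}{5} + 1512 = \frac{7473}{5}$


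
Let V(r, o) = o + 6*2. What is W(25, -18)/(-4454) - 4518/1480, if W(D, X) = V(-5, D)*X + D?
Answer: -4793623/1647980 ≈ -2.9088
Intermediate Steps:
V(r, o) = 12 + o (V(r, o) = o + 12 = 12 + o)
W(D, X) = D + X*(12 + D) (W(D, X) = (12 + D)*X + D = X*(12 + D) + D = D + X*(12 + D))
W(25, -18)/(-4454) - 4518/1480 = (25 - 18*(12 + 25))/(-4454) - 4518/1480 = (25 - 18*37)*(-1/4454) - 4518*1/1480 = (25 - 666)*(-1/4454) - 2259/740 = -641*(-1/4454) - 2259/740 = 641/4454 - 2259/740 = -4793623/1647980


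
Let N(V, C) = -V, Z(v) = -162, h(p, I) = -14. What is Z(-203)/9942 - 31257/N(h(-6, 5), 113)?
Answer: -51793227/23198 ≈ -2232.7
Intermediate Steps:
Z(-203)/9942 - 31257/N(h(-6, 5), 113) = -162/9942 - 31257/((-1*(-14))) = -162*1/9942 - 31257/14 = -27/1657 - 31257*1/14 = -27/1657 - 31257/14 = -51793227/23198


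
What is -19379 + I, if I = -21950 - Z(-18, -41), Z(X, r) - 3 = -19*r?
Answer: -42111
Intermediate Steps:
Z(X, r) = 3 - 19*r
I = -22732 (I = -21950 - (3 - 19*(-41)) = -21950 - (3 + 779) = -21950 - 1*782 = -21950 - 782 = -22732)
-19379 + I = -19379 - 22732 = -42111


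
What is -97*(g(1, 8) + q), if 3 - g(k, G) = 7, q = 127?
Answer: -11931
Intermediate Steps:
g(k, G) = -4 (g(k, G) = 3 - 1*7 = 3 - 7 = -4)
-97*(g(1, 8) + q) = -97*(-4 + 127) = -97*123 = -11931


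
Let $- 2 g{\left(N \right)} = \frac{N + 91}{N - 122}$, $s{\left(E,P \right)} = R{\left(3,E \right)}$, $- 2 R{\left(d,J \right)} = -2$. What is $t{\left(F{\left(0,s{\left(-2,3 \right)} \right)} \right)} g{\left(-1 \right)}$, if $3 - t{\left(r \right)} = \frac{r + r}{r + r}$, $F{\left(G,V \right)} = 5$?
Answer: $\frac{30}{41} \approx 0.73171$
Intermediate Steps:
$R{\left(d,J \right)} = 1$ ($R{\left(d,J \right)} = \left(- \frac{1}{2}\right) \left(-2\right) = 1$)
$s{\left(E,P \right)} = 1$
$t{\left(r \right)} = 2$ ($t{\left(r \right)} = 3 - \frac{r + r}{r + r} = 3 - \frac{2 r}{2 r} = 3 - 2 r \frac{1}{2 r} = 3 - 1 = 2$)
$g{\left(N \right)} = - \frac{91 + N}{2 \left(-122 + N\right)}$ ($g{\left(N \right)} = - \frac{\left(N + 91\right) \frac{1}{N - 122}}{2} = - \frac{\left(91 + N\right) \frac{1}{-122 + N}}{2} = - \frac{\frac{1}{-122 + N} \left(91 + N\right)}{2} = - \frac{91 + N}{2 \left(-122 + N\right)}$)
$t{\left(F{\left(0,s{\left(-2,3 \right)} \right)} \right)} g{\left(-1 \right)} = 2 \frac{-91 - -1}{2 \left(-122 - 1\right)} = 2 \frac{-91 + 1}{2 \left(-123\right)} = 2 \cdot \frac{1}{2} \left(- \frac{1}{123}\right) \left(-90\right) = 2 \cdot \frac{15}{41} = \frac{30}{41}$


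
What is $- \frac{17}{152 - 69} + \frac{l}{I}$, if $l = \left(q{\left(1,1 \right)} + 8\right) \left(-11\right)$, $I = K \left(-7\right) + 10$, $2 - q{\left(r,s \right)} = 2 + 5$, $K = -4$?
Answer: $- \frac{3385}{3154} \approx -1.0732$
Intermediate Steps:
$q{\left(r,s \right)} = -5$ ($q{\left(r,s \right)} = 2 - \left(2 + 5\right) = 2 - 7 = -5$)
$I = 38$ ($I = \left(-4\right) \left(-7\right) + 10 = 28 + 10 = 38$)
$l = -33$ ($l = \left(-5 + 8\right) \left(-11\right) = 3 \left(-11\right) = -33$)
$- \frac{17}{152 - 69} + \frac{l}{I} = - \frac{17}{152 - 69} - \frac{33}{38} = - \frac{17}{83} - \frac{33}{38} = - \frac{3385}{3154}$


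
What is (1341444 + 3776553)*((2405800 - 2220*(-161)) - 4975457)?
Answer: -11322222329289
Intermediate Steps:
(1341444 + 3776553)*((2405800 - 2220*(-161)) - 4975457) = 5117997*((2405800 + 357420) - 4975457) = 5117997*(2763220 - 4975457) = 5117997*(-2212237) = -11322222329289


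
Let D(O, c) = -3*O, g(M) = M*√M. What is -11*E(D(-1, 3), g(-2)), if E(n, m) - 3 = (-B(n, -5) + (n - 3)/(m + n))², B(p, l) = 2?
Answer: -77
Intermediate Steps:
g(M) = M^(3/2)
E(n, m) = 3 + (-2 + (-3 + n)/(m + n))² (E(n, m) = 3 + (-1*2 + (n - 3)/(m + n))² = 3 + (-2 + (-3 + n)/(m + n))²)
-11*E(D(-1, 3), g(-2)) = -11*(3 + (3 - 3*(-1) + 2*(-2)^(3/2))²/((-2)^(3/2) - 3*(-1))²) = -11*(3 + (3 + 3 + 2*(-2*I*√2))²/(-2*I*√2 + 3)²) = -11*(3 + (3 + 3 - 4*I*√2)²/(3 - 2*I*√2)²) = -11*(3 + (6 - 4*I*√2)²/(3 - 2*I*√2)²) = -33 - 11*(6 - 4*I*√2)²/(3 - 2*I*√2)²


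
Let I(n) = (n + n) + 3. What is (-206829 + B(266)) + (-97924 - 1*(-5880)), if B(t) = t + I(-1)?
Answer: -298606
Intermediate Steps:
I(n) = 3 + 2*n (I(n) = 2*n + 3 = 3 + 2*n)
B(t) = 1 + t (B(t) = t + (3 + 2*(-1)) = t + (3 - 2) = t + 1 = 1 + t)
(-206829 + B(266)) + (-97924 - 1*(-5880)) = (-206829 + (1 + 266)) + (-97924 - 1*(-5880)) = (-206829 + 267) + (-97924 + 5880) = -206562 - 92044 = -298606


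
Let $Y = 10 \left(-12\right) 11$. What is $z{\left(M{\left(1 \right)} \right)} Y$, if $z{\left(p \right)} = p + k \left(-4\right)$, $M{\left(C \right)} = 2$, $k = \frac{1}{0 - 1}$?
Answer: $-7920$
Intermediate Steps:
$k = -1$ ($k = \frac{1}{-1} = -1$)
$z{\left(p \right)} = 4 + p$ ($z{\left(p \right)} = p - -4 = p + 4 = 4 + p$)
$Y = -1320$ ($Y = \left(-120\right) 11 = -1320$)
$z{\left(M{\left(1 \right)} \right)} Y = \left(4 + 2\right) \left(-1320\right) = 6 \left(-1320\right) = -7920$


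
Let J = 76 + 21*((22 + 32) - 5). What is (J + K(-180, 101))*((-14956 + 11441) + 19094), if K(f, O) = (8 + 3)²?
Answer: 19099854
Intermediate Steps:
K(f, O) = 121 (K(f, O) = 11² = 121)
J = 1105 (J = 76 + 21*(54 - 5) = 76 + 21*49 = 76 + 1029 = 1105)
(J + K(-180, 101))*((-14956 + 11441) + 19094) = (1105 + 121)*((-14956 + 11441) + 19094) = 1226*(-3515 + 19094) = 1226*15579 = 19099854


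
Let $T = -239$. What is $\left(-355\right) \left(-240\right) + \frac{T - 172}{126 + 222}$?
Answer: $\frac{9883063}{116} \approx 85199.0$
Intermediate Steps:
$\left(-355\right) \left(-240\right) + \frac{T - 172}{126 + 222} = \left(-355\right) \left(-240\right) + \frac{-239 - 172}{126 + 222} = 85200 - \frac{411}{348} = 85200 - \frac{137}{116} = \frac{9883063}{116}$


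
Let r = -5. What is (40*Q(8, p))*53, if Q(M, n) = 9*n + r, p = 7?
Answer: 122960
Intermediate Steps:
Q(M, n) = -5 + 9*n (Q(M, n) = 9*n - 5 = -5 + 9*n)
(40*Q(8, p))*53 = (40*(-5 + 9*7))*53 = (40*(-5 + 63))*53 = (40*58)*53 = 2320*53 = 122960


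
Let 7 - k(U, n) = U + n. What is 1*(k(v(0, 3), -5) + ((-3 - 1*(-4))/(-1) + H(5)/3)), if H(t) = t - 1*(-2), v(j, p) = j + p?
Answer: 31/3 ≈ 10.333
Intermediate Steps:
k(U, n) = 7 - U - n (k(U, n) = 7 - (U + n) = 7 + (-U - n) = 7 - U - n)
H(t) = 2 + t (H(t) = t + 2 = 2 + t)
1*(k(v(0, 3), -5) + ((-3 - 1*(-4))/(-1) + H(5)/3)) = 1*((7 - (0 + 3) - 1*(-5)) + ((-3 - 1*(-4))/(-1) + (2 + 5)/3)) = 1*((7 - 1*3 + 5) + ((-3 + 4)*(-1) + 7*(1/3))) = 1*((7 - 3 + 5) + (1*(-1) + 7/3)) = 1*(9 + (-1 + 7/3)) = 1*(9 + 4/3) = 1*(31/3) = 31/3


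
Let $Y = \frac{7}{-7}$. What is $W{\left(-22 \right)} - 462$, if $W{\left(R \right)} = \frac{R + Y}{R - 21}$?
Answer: $- \frac{19843}{43} \approx -461.46$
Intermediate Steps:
$Y = -1$ ($Y = 7 \left(- \frac{1}{7}\right) = -1$)
$W{\left(R \right)} = \frac{-1 + R}{-21 + R}$ ($W{\left(R \right)} = \frac{R - 1}{R - 21} = \frac{-1 + R}{-21 + R}$)
$W{\left(-22 \right)} - 462 = \frac{-1 - 22}{-21 - 22} - 462 = \frac{1}{-43} \left(-23\right) - 462 = \left(- \frac{1}{43}\right) \left(-23\right) - 462 = \frac{23}{43} - 462 = - \frac{19843}{43}$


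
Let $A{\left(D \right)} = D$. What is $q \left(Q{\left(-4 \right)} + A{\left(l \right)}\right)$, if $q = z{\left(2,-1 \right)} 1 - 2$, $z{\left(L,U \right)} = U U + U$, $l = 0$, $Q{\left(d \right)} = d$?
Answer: $8$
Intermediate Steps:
$z{\left(L,U \right)} = U + U^{2}$ ($z{\left(L,U \right)} = U^{2} + U = U + U^{2}$)
$q = -2$ ($q = - (1 - 1) 1 - 2 = \left(-1\right) 0 \cdot 1 - 2 = 0 \cdot 1 - 2 = 0 - 2 = -2$)
$q \left(Q{\left(-4 \right)} + A{\left(l \right)}\right) = - 2 \left(-4 + 0\right) = \left(-2\right) \left(-4\right) = 8$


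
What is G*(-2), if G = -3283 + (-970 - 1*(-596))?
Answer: 7314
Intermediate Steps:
G = -3657 (G = -3283 + (-970 + 596) = -3283 - 374 = -3657)
G*(-2) = -3657*(-2) = 7314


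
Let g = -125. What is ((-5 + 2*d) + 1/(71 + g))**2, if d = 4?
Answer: 25921/2916 ≈ 8.8892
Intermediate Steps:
((-5 + 2*d) + 1/(71 + g))**2 = ((-5 + 2*4) + 1/(71 - 125))**2 = ((-5 + 8) + 1/(-54))**2 = (3 - 1/54)**2 = (161/54)**2 = 25921/2916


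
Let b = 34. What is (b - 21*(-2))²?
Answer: 5776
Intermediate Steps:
(b - 21*(-2))² = (34 - 21*(-2))² = (34 + 42)² = 76² = 5776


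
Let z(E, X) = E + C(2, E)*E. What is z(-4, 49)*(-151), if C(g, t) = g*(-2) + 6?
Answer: 1812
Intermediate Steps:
C(g, t) = 6 - 2*g (C(g, t) = -2*g + 6 = 6 - 2*g)
z(E, X) = 3*E (z(E, X) = E + (6 - 2*2)*E = E + (6 - 4)*E = E + 2*E = 3*E)
z(-4, 49)*(-151) = (3*(-4))*(-151) = -12*(-151) = 1812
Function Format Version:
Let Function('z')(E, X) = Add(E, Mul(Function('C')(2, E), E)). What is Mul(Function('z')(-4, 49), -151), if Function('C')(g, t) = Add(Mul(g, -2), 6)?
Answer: 1812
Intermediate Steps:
Function('C')(g, t) = Add(6, Mul(-2, g)) (Function('C')(g, t) = Add(Mul(-2, g), 6) = Add(6, Mul(-2, g)))
Function('z')(E, X) = Mul(3, E) (Function('z')(E, X) = Add(E, Mul(Add(6, Mul(-2, 2)), E)) = Add(E, Mul(Add(6, -4), E)) = Add(E, Mul(2, E)) = Mul(3, E))
Mul(Function('z')(-4, 49), -151) = Mul(Mul(3, -4), -151) = Mul(-12, -151) = 1812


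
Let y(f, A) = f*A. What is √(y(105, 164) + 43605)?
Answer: 5*√2433 ≈ 246.63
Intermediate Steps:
y(f, A) = A*f
√(y(105, 164) + 43605) = √(164*105 + 43605) = √(17220 + 43605) = √60825 = 5*√2433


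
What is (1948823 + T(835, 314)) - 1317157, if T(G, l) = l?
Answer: 631980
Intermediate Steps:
(1948823 + T(835, 314)) - 1317157 = (1948823 + 314) - 1317157 = 1949137 - 1317157 = 631980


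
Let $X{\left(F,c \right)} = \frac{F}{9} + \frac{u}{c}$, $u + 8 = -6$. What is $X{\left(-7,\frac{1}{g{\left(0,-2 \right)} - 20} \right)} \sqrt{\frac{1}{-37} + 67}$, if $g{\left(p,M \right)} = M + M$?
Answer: $\frac{3017 \sqrt{91686}}{333} \approx 2743.4$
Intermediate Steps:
$u = -14$ ($u = -8 - 6 = -14$)
$g{\left(p,M \right)} = 2 M$
$X{\left(F,c \right)} = - \frac{14}{c} + \frac{F}{9}$ ($X{\left(F,c \right)} = \frac{F}{9} - \frac{14}{c} = - \frac{14}{c} + \frac{F}{9}$)
$X{\left(-7,\frac{1}{g{\left(0,-2 \right)} - 20} \right)} \sqrt{\frac{1}{-37} + 67} = \left(- \frac{14}{\frac{1}{2 \left(-2\right) - 20}} + \frac{1}{9} \left(-7\right)\right) \sqrt{\frac{1}{-37} + 67} = \left(- \frac{14}{\frac{1}{-4 - 20}} - \frac{7}{9}\right) \sqrt{- \frac{1}{37} + 67} = \left(- \frac{14}{\frac{1}{-24}} - \frac{7}{9}\right) \sqrt{\frac{2478}{37}} = \left(- \frac{14}{- \frac{1}{24}} - \frac{7}{9}\right) \frac{\sqrt{91686}}{37} = \left(\left(-14\right) \left(-24\right) - \frac{7}{9}\right) \frac{\sqrt{91686}}{37} = \left(336 - \frac{7}{9}\right) \frac{\sqrt{91686}}{37} = \frac{3017 \frac{\sqrt{91686}}{37}}{9} = \frac{3017 \sqrt{91686}}{333}$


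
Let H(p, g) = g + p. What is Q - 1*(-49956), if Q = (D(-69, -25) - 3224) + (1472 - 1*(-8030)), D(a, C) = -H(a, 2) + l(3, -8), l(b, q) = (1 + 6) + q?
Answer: 56300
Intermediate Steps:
l(b, q) = 7 + q
D(a, C) = -3 - a (D(a, C) = -(2 + a) + (7 - 8) = (-2 - a) - 1 = -3 - a)
Q = 6344 (Q = ((-3 - 1*(-69)) - 3224) + (1472 - 1*(-8030)) = ((-3 + 69) - 3224) + (1472 + 8030) = (66 - 3224) + 9502 = -3158 + 9502 = 6344)
Q - 1*(-49956) = 6344 - 1*(-49956) = 6344 + 49956 = 56300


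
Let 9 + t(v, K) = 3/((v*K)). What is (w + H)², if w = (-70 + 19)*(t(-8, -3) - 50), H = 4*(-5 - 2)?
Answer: 566297209/64 ≈ 8.8484e+6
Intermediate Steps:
t(v, K) = -9 + 3/(K*v) (t(v, K) = -9 + 3/((v*K)) = -9 + 3/((K*v)) = -9 + 3*(1/(K*v)) = -9 + 3/(K*v))
H = -28 (H = 4*(-7) = -28)
w = 24021/8 (w = (-70 + 19)*((-9 + 3/(-3*(-8))) - 50) = -51*((-9 + 3*(-⅓)*(-⅛)) - 50) = -51*((-9 + ⅛) - 50) = -51*(-71/8 - 50) = -51*(-471/8) = 24021/8 ≈ 3002.6)
(w + H)² = (24021/8 - 28)² = (23797/8)² = 566297209/64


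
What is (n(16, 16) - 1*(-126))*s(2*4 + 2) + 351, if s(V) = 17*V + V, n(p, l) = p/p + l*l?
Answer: 69291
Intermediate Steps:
n(p, l) = 1 + l**2
s(V) = 18*V
(n(16, 16) - 1*(-126))*s(2*4 + 2) + 351 = ((1 + 16**2) - 1*(-126))*(18*(2*4 + 2)) + 351 = ((1 + 256) + 126)*(18*(8 + 2)) + 351 = (257 + 126)*(18*10) + 351 = 383*180 + 351 = 68940 + 351 = 69291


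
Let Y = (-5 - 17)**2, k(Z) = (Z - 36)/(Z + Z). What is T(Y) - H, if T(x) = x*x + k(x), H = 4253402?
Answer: -486316610/121 ≈ -4.0191e+6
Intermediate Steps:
k(Z) = (-36 + Z)/(2*Z) (k(Z) = (-36 + Z)/((2*Z)) = (-36 + Z)*(1/(2*Z)) = (-36 + Z)/(2*Z))
Y = 484 (Y = (-22)**2 = 484)
T(x) = x**2 + (-36 + x)/(2*x) (T(x) = x*x + (-36 + x)/(2*x) = x**2 + (-36 + x)/(2*x))
T(Y) - H = (-18 + 484**3 + (1/2)*484)/484 - 1*4253402 = (-18 + 113379904 + 242)/484 - 4253402 = (1/484)*113380128 - 4253402 = 28345032/121 - 4253402 = -486316610/121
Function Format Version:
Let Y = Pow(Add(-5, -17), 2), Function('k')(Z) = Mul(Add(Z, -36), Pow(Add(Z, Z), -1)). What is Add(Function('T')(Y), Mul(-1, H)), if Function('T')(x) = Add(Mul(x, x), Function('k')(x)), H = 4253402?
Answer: Rational(-486316610, 121) ≈ -4.0191e+6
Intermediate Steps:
Function('k')(Z) = Mul(Rational(1, 2), Pow(Z, -1), Add(-36, Z)) (Function('k')(Z) = Mul(Add(-36, Z), Pow(Mul(2, Z), -1)) = Mul(Add(-36, Z), Mul(Rational(1, 2), Pow(Z, -1))) = Mul(Rational(1, 2), Pow(Z, -1), Add(-36, Z)))
Y = 484 (Y = Pow(-22, 2) = 484)
Function('T')(x) = Add(Pow(x, 2), Mul(Rational(1, 2), Pow(x, -1), Add(-36, x))) (Function('T')(x) = Add(Mul(x, x), Mul(Rational(1, 2), Pow(x, -1), Add(-36, x))) = Add(Pow(x, 2), Mul(Rational(1, 2), Pow(x, -1), Add(-36, x))))
Add(Function('T')(Y), Mul(-1, H)) = Add(Mul(Pow(484, -1), Add(-18, Pow(484, 3), Mul(Rational(1, 2), 484))), Mul(-1, 4253402)) = Add(Mul(Rational(1, 484), Add(-18, 113379904, 242)), -4253402) = Add(Mul(Rational(1, 484), 113380128), -4253402) = Add(Rational(28345032, 121), -4253402) = Rational(-486316610, 121)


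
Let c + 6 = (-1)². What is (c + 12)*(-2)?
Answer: -14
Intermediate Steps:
c = -5 (c = -6 + (-1)² = -6 + 1 = -5)
(c + 12)*(-2) = (-5 + 12)*(-2) = 7*(-2) = -14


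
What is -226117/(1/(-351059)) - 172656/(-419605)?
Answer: 33308416058310971/419605 ≈ 7.9380e+10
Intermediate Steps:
-226117/(1/(-351059)) - 172656/(-419605) = -226117/(-1/351059) - 172656*(-1/419605) = -226117*(-351059) + 172656/419605 = 79380407903 + 172656/419605 = 33308416058310971/419605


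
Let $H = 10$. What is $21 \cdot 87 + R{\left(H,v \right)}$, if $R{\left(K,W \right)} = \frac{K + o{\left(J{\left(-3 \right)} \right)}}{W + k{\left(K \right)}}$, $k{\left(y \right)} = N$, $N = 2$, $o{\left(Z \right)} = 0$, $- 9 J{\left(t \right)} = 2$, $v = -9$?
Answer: $\frac{12779}{7} \approx 1825.6$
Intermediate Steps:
$J{\left(t \right)} = - \frac{2}{9}$ ($J{\left(t \right)} = \left(- \frac{1}{9}\right) 2 = - \frac{2}{9}$)
$k{\left(y \right)} = 2$
$R{\left(K,W \right)} = \frac{K}{2 + W}$ ($R{\left(K,W \right)} = \frac{K + 0}{W + 2} = \frac{K}{2 + W}$)
$21 \cdot 87 + R{\left(H,v \right)} = 21 \cdot 87 + \frac{10}{2 - 9} = 1827 + \frac{10}{-7} = 1827 + 10 \left(- \frac{1}{7}\right) = 1827 - \frac{10}{7} = \frac{12779}{7}$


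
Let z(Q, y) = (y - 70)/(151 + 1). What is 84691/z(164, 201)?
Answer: 12873032/131 ≈ 98267.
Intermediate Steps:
z(Q, y) = -35/76 + y/152 (z(Q, y) = (-70 + y)/152 = (-70 + y)*(1/152) = -35/76 + y/152)
84691/z(164, 201) = 84691/(-35/76 + (1/152)*201) = 84691/(-35/76 + 201/152) = 84691/(131/152) = 84691*(152/131) = 12873032/131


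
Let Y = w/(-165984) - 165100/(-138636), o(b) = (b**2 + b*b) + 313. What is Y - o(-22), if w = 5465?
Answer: -2454241921657/1917613152 ≈ -1279.8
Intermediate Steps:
o(b) = 313 + 2*b**2 (o(b) = (b**2 + b**2) + 313 = 2*b**2 + 313 = 313 + 2*b**2)
Y = 2220526055/1917613152 (Y = 5465/(-165984) - 165100/(-138636) = 5465*(-1/165984) - 165100*(-1/138636) = -5465/165984 + 41275/34659 = 2220526055/1917613152 ≈ 1.1580)
Y - o(-22) = 2220526055/1917613152 - (313 + 2*(-22)**2) = 2220526055/1917613152 - (313 + 2*484) = 2220526055/1917613152 - (313 + 968) = 2220526055/1917613152 - 1*1281 = 2220526055/1917613152 - 1281 = -2454241921657/1917613152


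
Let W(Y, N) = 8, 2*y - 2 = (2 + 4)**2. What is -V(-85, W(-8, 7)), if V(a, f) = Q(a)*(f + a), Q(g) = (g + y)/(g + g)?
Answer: 2541/85 ≈ 29.894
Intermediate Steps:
y = 19 (y = 1 + (2 + 4)**2/2 = 1 + (1/2)*6**2 = 1 + (1/2)*36 = 1 + 18 = 19)
Q(g) = (19 + g)/(2*g) (Q(g) = (g + 19)/(g + g) = (19 + g)/((2*g)) = (19 + g)*(1/(2*g)) = (19 + g)/(2*g))
V(a, f) = (19 + a)*(a + f)/(2*a) (V(a, f) = ((19 + a)/(2*a))*(f + a) = ((19 + a)/(2*a))*(a + f) = (19 + a)*(a + f)/(2*a))
-V(-85, W(-8, 7)) = -(19 - 85)*(-85 + 8)/(2*(-85)) = -(-1)*(-66)*(-77)/(2*85) = -1*(-2541/85) = 2541/85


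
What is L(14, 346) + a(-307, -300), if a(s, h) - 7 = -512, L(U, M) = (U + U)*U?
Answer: -113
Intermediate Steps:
L(U, M) = 2*U² (L(U, M) = (2*U)*U = 2*U²)
a(s, h) = -505 (a(s, h) = 7 - 512 = -505)
L(14, 346) + a(-307, -300) = 2*14² - 505 = 2*196 - 505 = 392 - 505 = -113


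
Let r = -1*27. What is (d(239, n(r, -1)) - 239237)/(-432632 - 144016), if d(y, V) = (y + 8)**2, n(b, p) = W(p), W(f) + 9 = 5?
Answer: 44557/144162 ≈ 0.30908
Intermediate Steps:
r = -27
W(f) = -4 (W(f) = -9 + 5 = -4)
n(b, p) = -4
d(y, V) = (8 + y)**2
(d(239, n(r, -1)) - 239237)/(-432632 - 144016) = ((8 + 239)**2 - 239237)/(-432632 - 144016) = (247**2 - 239237)/(-576648) = (61009 - 239237)*(-1/576648) = -178228*(-1/576648) = 44557/144162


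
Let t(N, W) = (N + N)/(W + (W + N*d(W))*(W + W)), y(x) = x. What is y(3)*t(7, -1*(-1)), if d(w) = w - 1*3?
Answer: -42/25 ≈ -1.6800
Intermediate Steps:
d(w) = -3 + w (d(w) = w - 3 = -3 + w)
t(N, W) = 2*N/(W + 2*W*(W + N*(-3 + W))) (t(N, W) = (N + N)/(W + (W + N*(-3 + W))*(W + W)) = (2*N)/(W + (W + N*(-3 + W))*(2*W)) = (2*N)/(W + 2*W*(W + N*(-3 + W))) = 2*N/(W + 2*W*(W + N*(-3 + W))))
y(3)*t(7, -1*(-1)) = 3*(2*7/(-1*(-1)*(1 + 2*(-1*(-1)) + 2*7*(-3 - 1*(-1))))) = 3*(2*7/(1*(1 + 2*1 + 2*7*(-3 + 1)))) = 3*(2*7*1/(1 + 2 + 2*7*(-2))) = 3*(2*7*1/(1 + 2 - 28)) = 3*(2*7*1/(-25)) = 3*(2*7*1*(-1/25)) = 3*(-14/25) = -42/25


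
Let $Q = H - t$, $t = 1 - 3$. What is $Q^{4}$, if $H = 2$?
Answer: $256$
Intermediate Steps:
$t = -2$ ($t = 1 - 3 = -2$)
$Q = 4$ ($Q = 2 - -2 = 2 + 2 = 4$)
$Q^{4} = 4^{4} = 256$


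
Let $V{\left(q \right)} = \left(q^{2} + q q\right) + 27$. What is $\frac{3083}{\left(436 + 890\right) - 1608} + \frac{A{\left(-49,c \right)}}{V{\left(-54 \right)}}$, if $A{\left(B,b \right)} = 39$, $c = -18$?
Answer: $- \frac{2005811}{183582} \approx -10.926$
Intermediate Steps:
$V{\left(q \right)} = 27 + 2 q^{2}$ ($V{\left(q \right)} = \left(q^{2} + q^{2}\right) + 27 = 2 q^{2} + 27 = 27 + 2 q^{2}$)
$\frac{3083}{\left(436 + 890\right) - 1608} + \frac{A{\left(-49,c \right)}}{V{\left(-54 \right)}} = \frac{3083}{\left(436 + 890\right) - 1608} + \frac{39}{27 + 2 \left(-54\right)^{2}} = \frac{3083}{1326 - 1608} + \frac{39}{27 + 2 \cdot 2916} = \frac{3083}{-282} + \frac{39}{27 + 5832} = 3083 \left(- \frac{1}{282}\right) + \frac{39}{5859} = - \frac{3083}{282} + 39 \cdot \frac{1}{5859} = - \frac{3083}{282} + \frac{13}{1953} = - \frac{2005811}{183582}$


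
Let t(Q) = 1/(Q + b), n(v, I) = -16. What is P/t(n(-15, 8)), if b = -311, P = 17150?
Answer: -5608050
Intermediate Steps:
t(Q) = 1/(-311 + Q) (t(Q) = 1/(Q - 311) = 1/(-311 + Q))
P/t(n(-15, 8)) = 17150/(1/(-311 - 16)) = 17150/(1/(-327)) = 17150/(-1/327) = 17150*(-327) = -5608050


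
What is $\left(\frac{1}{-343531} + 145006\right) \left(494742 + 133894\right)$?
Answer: $\frac{31314909023913660}{343531} \approx 9.1156 \cdot 10^{10}$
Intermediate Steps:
$\left(\frac{1}{-343531} + 145006\right) \left(494742 + 133894\right) = \left(- \frac{1}{343531} + 145006\right) 628636 = \frac{49814056185}{343531} \cdot 628636 = \frac{31314909023913660}{343531}$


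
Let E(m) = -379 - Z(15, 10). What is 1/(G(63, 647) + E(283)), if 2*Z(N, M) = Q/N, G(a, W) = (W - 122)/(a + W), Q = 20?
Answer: -426/161423 ≈ -0.0026390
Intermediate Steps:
G(a, W) = (-122 + W)/(W + a)
Z(N, M) = 10/N (Z(N, M) = (20/N)/2 = 10/N)
E(m) = -1139/3 (E(m) = -379 - 10/15 = -379 - 1*⅔ = -379 - ⅔ = -1139/3)
1/(G(63, 647) + E(283)) = 1/((-122 + 647)/(647 + 63) - 1139/3) = 1/(525/710 - 1139/3) = 1/((1/710)*525 - 1139/3) = 1/(105/142 - 1139/3) = 1/(-161423/426) = -426/161423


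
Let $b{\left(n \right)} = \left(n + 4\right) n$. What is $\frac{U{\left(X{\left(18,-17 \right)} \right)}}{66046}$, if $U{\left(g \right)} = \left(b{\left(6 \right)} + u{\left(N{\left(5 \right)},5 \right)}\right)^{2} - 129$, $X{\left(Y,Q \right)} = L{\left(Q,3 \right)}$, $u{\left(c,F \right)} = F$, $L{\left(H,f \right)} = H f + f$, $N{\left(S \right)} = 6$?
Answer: $\frac{2048}{33023} \approx 0.062017$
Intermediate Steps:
$L{\left(H,f \right)} = f + H f$
$X{\left(Y,Q \right)} = 3 + 3 Q$ ($X{\left(Y,Q \right)} = 3 \left(1 + Q\right) = 3 + 3 Q$)
$b{\left(n \right)} = n \left(4 + n\right)$ ($b{\left(n \right)} = \left(4 + n\right) n = n \left(4 + n\right)$)
$U{\left(g \right)} = 4096$ ($U{\left(g \right)} = \left(6 \left(4 + 6\right) + 5\right)^{2} - 129 = \left(6 \cdot 10 + 5\right)^{2} - 129 = \left(60 + 5\right)^{2} - 129 = 65^{2} - 129 = 4225 - 129 = 4096$)
$\frac{U{\left(X{\left(18,-17 \right)} \right)}}{66046} = \frac{4096}{66046} = 4096 \cdot \frac{1}{66046} = \frac{2048}{33023}$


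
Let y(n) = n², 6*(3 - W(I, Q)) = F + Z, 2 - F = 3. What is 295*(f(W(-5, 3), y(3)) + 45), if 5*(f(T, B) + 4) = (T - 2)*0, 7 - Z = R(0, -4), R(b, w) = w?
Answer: 12095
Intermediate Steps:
F = -1 (F = 2 - 1*3 = 2 - 3 = -1)
Z = 11 (Z = 7 - 1*(-4) = 7 + 4 = 11)
W(I, Q) = 4/3 (W(I, Q) = 3 - (-1 + 11)/6 = 3 - ⅙*10 = 3 - 5/3 = 4/3)
f(T, B) = -4 (f(T, B) = -4 + ((T - 2)*0)/5 = -4 + ((-2 + T)*0)/5 = -4 + (⅕)*0 = -4 + 0 = -4)
295*(f(W(-5, 3), y(3)) + 45) = 295*(-4 + 45) = 295*41 = 12095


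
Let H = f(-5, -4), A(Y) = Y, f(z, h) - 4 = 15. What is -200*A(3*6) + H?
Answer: -3581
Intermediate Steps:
f(z, h) = 19 (f(z, h) = 4 + 15 = 19)
H = 19
-200*A(3*6) + H = -600*6 + 19 = -200*18 + 19 = -3600 + 19 = -3581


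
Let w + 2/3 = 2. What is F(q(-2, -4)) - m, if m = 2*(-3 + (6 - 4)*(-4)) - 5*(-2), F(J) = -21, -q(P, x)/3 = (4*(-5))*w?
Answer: -9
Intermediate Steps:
w = 4/3 (w = -⅔ + 2 = 4/3 ≈ 1.3333)
q(P, x) = 80 (q(P, x) = -3*4*(-5)*4/3 = -(-60)*4/3 = -3*(-80/3) = 80)
m = -12 (m = 2*(-3 + 2*(-4)) + 10 = 2*(-3 - 8) + 10 = 2*(-11) + 10 = -22 + 10 = -12)
F(q(-2, -4)) - m = -21 - 1*(-12) = -21 + 12 = -9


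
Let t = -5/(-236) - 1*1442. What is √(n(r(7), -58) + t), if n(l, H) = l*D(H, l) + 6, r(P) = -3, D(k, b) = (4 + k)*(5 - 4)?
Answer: I*√17738881/118 ≈ 35.693*I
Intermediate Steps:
D(k, b) = 4 + k (D(k, b) = (4 + k)*1 = 4 + k)
n(l, H) = 6 + l*(4 + H) (n(l, H) = l*(4 + H) + 6 = 6 + l*(4 + H))
t = -340307/236 (t = -5*(-1/236) - 1442 = 5/236 - 1442 = -340307/236 ≈ -1442.0)
√(n(r(7), -58) + t) = √((6 - 3*(4 - 58)) - 340307/236) = √((6 - 3*(-54)) - 340307/236) = √((6 + 162) - 340307/236) = √(168 - 340307/236) = √(-300659/236) = I*√17738881/118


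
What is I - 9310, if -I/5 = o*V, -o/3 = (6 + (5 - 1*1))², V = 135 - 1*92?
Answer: 55190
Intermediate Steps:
V = 43 (V = 135 - 92 = 43)
o = -300 (o = -3*(6 + (5 - 1*1))² = -3*(6 + (5 - 1))² = -3*(6 + 4)² = -3*10² = -3*100 = -300)
I = 64500 (I = -(-1500)*43 = -5*(-12900) = 64500)
I - 9310 = 64500 - 9310 = 55190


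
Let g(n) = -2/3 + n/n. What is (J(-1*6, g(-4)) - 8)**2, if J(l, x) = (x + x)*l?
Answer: 144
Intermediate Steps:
g(n) = 1/3 (g(n) = -2*1/3 + 1 = -2/3 + 1 = 1/3)
J(l, x) = 2*l*x (J(l, x) = (2*x)*l = 2*l*x)
(J(-1*6, g(-4)) - 8)**2 = (2*(-1*6)*(1/3) - 8)**2 = (2*(-6)*(1/3) - 8)**2 = (-4 - 8)**2 = (-12)**2 = 144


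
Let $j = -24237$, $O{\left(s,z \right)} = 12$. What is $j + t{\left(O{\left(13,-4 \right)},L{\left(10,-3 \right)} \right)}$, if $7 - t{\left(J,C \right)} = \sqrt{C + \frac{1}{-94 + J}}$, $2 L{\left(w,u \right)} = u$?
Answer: $-24230 - \frac{i \sqrt{2542}}{41} \approx -24230.0 - 1.2297 i$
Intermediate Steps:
$L{\left(w,u \right)} = \frac{u}{2}$
$t{\left(J,C \right)} = 7 - \sqrt{C + \frac{1}{-94 + J}}$
$j + t{\left(O{\left(13,-4 \right)},L{\left(10,-3 \right)} \right)} = -24237 + \left(7 - \sqrt{\frac{1 + \frac{1}{2} \left(-3\right) \left(-94 + 12\right)}{-94 + 12}}\right) = -24237 + \left(7 - \sqrt{\frac{1 - -123}{-82}}\right) = -24237 + \left(7 - \sqrt{- \frac{1 + 123}{82}}\right) = -24237 + \left(7 - \sqrt{\left(- \frac{1}{82}\right) 124}\right) = -24237 + \left(7 - \sqrt{- \frac{62}{41}}\right) = -24237 + \left(7 - \frac{i \sqrt{2542}}{41}\right) = -24230 - \frac{i \sqrt{2542}}{41}$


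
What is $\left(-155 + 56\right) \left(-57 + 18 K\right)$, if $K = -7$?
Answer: $18117$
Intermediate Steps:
$\left(-155 + 56\right) \left(-57 + 18 K\right) = \left(-155 + 56\right) \left(-57 + 18 \left(-7\right)\right) = - 99 \left(-57 - 126\right) = \left(-99\right) \left(-183\right) = 18117$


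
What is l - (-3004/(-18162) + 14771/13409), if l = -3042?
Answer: -370569882187/121767129 ≈ -3043.3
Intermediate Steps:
l - (-3004/(-18162) + 14771/13409) = -3042 - (-3004/(-18162) + 14771/13409) = -3042 - (-3004*(-1/18162) + 14771*(1/13409)) = -3042 - (1502/9081 + 14771/13409) = -3042 - 1*154275769/121767129 = -3042 - 154275769/121767129 = -370569882187/121767129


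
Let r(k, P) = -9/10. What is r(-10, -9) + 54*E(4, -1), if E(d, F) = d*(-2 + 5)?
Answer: 6471/10 ≈ 647.10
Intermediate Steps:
r(k, P) = -9/10 (r(k, P) = -9*⅒ = -9/10)
E(d, F) = 3*d (E(d, F) = d*3 = 3*d)
r(-10, -9) + 54*E(4, -1) = -9/10 + 54*(3*4) = -9/10 + 54*12 = -9/10 + 648 = 6471/10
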